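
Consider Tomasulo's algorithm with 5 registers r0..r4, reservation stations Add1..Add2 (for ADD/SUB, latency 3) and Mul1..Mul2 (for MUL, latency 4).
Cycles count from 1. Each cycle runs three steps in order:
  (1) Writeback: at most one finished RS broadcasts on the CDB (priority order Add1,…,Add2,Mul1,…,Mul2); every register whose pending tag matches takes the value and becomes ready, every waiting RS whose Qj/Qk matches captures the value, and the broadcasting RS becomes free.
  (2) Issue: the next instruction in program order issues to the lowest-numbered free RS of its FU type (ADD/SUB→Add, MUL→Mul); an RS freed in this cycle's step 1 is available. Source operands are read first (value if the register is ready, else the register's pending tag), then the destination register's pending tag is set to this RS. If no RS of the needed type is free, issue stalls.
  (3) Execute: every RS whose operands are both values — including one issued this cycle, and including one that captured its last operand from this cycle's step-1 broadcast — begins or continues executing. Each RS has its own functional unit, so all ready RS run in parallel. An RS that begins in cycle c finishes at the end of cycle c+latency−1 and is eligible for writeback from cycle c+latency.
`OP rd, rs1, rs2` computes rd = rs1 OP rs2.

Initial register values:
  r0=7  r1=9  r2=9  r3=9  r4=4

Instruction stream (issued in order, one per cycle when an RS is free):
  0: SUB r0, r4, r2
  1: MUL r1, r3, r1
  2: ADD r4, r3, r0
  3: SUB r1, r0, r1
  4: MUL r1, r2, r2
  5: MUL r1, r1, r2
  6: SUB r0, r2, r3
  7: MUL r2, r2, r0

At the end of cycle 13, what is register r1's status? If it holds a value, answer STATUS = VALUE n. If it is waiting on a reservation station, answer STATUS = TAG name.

  c1: issue SUB r0<-Add1  regs: r0:Add1,r1:9,r2:9,r3:9,r4:4
  c2: issue MUL r1<-Mul1  regs: r0:Add1,r1:Mul1,r2:9,r3:9,r4:4
  c3: issue ADD r4<-Add2  regs: r0:Add1,r1:Mul1,r2:9,r3:9,r4:Add2
  c4: CDB Add1=-5; issue SUB r1<-Add1  regs: r0:-5,r1:Add1,r2:9,r3:9,r4:Add2
  c5: issue MUL r1<-Mul2  regs: r0:-5,r1:Mul2,r2:9,r3:9,r4:Add2
  c6: CDB Mul1=81; issue MUL r1<-Mul1  regs: r0:-5,r1:Mul1,r2:9,r3:9,r4:Add2
  c7: CDB Add2=4; issue SUB r0<-Add2  regs: r0:Add2,r1:Mul1,r2:9,r3:9,r4:4
  c8: stall  regs: r0:Add2,r1:Mul1,r2:9,r3:9,r4:4
  c9: CDB Add1=-86; stall  regs: r0:Add2,r1:Mul1,r2:9,r3:9,r4:4
  c10: CDB Add2=0; stall  regs: r0:0,r1:Mul1,r2:9,r3:9,r4:4
  c11: CDB Mul2=81; issue MUL r2<-Mul2  regs: r0:0,r1:Mul1,r2:Mul2,r3:9,r4:4
  c12: -  regs: r0:0,r1:Mul1,r2:Mul2,r3:9,r4:4
  c13: -  regs: r0:0,r1:Mul1,r2:Mul2,r3:9,r4:4

STATUS = TAG Mul1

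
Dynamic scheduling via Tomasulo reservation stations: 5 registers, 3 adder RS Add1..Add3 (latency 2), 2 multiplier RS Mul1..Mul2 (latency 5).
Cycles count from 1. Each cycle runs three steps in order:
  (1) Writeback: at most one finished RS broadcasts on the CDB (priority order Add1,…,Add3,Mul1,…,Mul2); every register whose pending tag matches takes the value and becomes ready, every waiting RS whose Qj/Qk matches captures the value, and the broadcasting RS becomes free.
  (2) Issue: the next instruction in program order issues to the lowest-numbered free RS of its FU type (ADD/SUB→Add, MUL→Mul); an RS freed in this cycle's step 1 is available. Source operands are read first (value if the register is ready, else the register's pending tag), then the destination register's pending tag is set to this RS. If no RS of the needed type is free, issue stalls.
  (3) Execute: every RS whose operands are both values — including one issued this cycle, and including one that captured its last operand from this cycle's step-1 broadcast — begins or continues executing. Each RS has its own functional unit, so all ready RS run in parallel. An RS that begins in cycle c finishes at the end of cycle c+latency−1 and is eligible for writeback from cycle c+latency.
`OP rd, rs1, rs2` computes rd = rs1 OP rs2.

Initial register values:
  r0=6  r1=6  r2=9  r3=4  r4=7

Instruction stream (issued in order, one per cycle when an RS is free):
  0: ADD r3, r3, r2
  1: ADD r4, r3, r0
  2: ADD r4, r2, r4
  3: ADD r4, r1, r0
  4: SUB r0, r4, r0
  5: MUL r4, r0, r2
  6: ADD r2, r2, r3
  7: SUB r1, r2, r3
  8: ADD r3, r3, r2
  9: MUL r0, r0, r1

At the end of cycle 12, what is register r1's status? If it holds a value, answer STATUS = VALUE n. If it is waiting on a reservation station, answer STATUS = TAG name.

  c1: issue ADD r3<-Add1  regs: r0:6,r1:6,r2:9,r3:Add1,r4:7
  c2: issue ADD r4<-Add2  regs: r0:6,r1:6,r2:9,r3:Add1,r4:Add2
  c3: CDB Add1=13; issue ADD r4<-Add1  regs: r0:6,r1:6,r2:9,r3:13,r4:Add1
  c4: issue ADD r4<-Add3  regs: r0:6,r1:6,r2:9,r3:13,r4:Add3
  c5: CDB Add2=19; issue SUB r0<-Add2  regs: r0:Add2,r1:6,r2:9,r3:13,r4:Add3
  c6: CDB Add3=12; issue MUL r4<-Mul1  regs: r0:Add2,r1:6,r2:9,r3:13,r4:Mul1
  c7: CDB Add1=28; issue ADD r2<-Add1  regs: r0:Add2,r1:6,r2:Add1,r3:13,r4:Mul1
  c8: CDB Add2=6; issue SUB r1<-Add2  regs: r0:6,r1:Add2,r2:Add1,r3:13,r4:Mul1
  c9: CDB Add1=22; issue ADD r3<-Add1  regs: r0:6,r1:Add2,r2:22,r3:Add1,r4:Mul1
  c10: issue MUL r0<-Mul2  regs: r0:Mul2,r1:Add2,r2:22,r3:Add1,r4:Mul1
  c11: CDB Add1=35  regs: r0:Mul2,r1:Add2,r2:22,r3:35,r4:Mul1
  c12: CDB Add2=9  regs: r0:Mul2,r1:9,r2:22,r3:35,r4:Mul1

STATUS = VALUE 9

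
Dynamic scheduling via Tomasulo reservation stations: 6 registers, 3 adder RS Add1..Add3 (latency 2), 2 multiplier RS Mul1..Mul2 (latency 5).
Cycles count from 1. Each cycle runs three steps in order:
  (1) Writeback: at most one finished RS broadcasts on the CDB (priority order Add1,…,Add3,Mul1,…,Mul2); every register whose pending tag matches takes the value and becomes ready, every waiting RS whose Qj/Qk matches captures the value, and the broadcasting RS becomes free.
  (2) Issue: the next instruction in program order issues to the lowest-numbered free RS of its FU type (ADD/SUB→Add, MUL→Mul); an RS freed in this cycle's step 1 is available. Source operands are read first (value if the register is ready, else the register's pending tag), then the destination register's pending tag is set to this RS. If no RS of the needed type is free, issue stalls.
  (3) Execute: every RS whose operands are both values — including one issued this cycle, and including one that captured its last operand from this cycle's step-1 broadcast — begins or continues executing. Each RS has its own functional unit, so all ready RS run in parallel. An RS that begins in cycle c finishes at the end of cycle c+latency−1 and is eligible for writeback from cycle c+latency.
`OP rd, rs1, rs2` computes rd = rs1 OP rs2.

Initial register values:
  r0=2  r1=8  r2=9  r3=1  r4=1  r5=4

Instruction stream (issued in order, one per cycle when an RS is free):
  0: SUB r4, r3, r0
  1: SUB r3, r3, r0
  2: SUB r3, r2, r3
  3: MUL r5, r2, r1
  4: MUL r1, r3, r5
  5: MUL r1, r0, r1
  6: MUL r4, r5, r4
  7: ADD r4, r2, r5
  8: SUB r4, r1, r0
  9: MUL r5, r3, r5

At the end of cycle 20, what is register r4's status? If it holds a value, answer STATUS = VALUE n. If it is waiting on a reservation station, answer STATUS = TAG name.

STATUS = TAG Add2

  c1: issue SUB r4<-Add1  regs: r0:2,r1:8,r2:9,r3:1,r4:Add1,r5:4
  c2: issue SUB r3<-Add2  regs: r0:2,r1:8,r2:9,r3:Add2,r4:Add1,r5:4
  c3: CDB Add1=-1; issue SUB r3<-Add1  regs: r0:2,r1:8,r2:9,r3:Add1,r4:-1,r5:4
  c4: CDB Add2=-1; issue MUL r5<-Mul1  regs: r0:2,r1:8,r2:9,r3:Add1,r4:-1,r5:Mul1
  c5: issue MUL r1<-Mul2  regs: r0:2,r1:Mul2,r2:9,r3:Add1,r4:-1,r5:Mul1
  c6: CDB Add1=10; stall  regs: r0:2,r1:Mul2,r2:9,r3:10,r4:-1,r5:Mul1
  c7: stall  regs: r0:2,r1:Mul2,r2:9,r3:10,r4:-1,r5:Mul1
  c8: stall  regs: r0:2,r1:Mul2,r2:9,r3:10,r4:-1,r5:Mul1
  c9: CDB Mul1=72; issue MUL r1<-Mul1  regs: r0:2,r1:Mul1,r2:9,r3:10,r4:-1,r5:72
  c10: stall  regs: r0:2,r1:Mul1,r2:9,r3:10,r4:-1,r5:72
  c11: stall  regs: r0:2,r1:Mul1,r2:9,r3:10,r4:-1,r5:72
  c12: stall  regs: r0:2,r1:Mul1,r2:9,r3:10,r4:-1,r5:72
  c13: stall  regs: r0:2,r1:Mul1,r2:9,r3:10,r4:-1,r5:72
  c14: CDB Mul2=720; issue MUL r4<-Mul2  regs: r0:2,r1:Mul1,r2:9,r3:10,r4:Mul2,r5:72
  c15: issue ADD r4<-Add1  regs: r0:2,r1:Mul1,r2:9,r3:10,r4:Add1,r5:72
  c16: issue SUB r4<-Add2  regs: r0:2,r1:Mul1,r2:9,r3:10,r4:Add2,r5:72
  c17: CDB Add1=81; stall  regs: r0:2,r1:Mul1,r2:9,r3:10,r4:Add2,r5:72
  c18: stall  regs: r0:2,r1:Mul1,r2:9,r3:10,r4:Add2,r5:72
  c19: CDB Mul1=1440; issue MUL r5<-Mul1  regs: r0:2,r1:1440,r2:9,r3:10,r4:Add2,r5:Mul1
  c20: CDB Mul2=-72  regs: r0:2,r1:1440,r2:9,r3:10,r4:Add2,r5:Mul1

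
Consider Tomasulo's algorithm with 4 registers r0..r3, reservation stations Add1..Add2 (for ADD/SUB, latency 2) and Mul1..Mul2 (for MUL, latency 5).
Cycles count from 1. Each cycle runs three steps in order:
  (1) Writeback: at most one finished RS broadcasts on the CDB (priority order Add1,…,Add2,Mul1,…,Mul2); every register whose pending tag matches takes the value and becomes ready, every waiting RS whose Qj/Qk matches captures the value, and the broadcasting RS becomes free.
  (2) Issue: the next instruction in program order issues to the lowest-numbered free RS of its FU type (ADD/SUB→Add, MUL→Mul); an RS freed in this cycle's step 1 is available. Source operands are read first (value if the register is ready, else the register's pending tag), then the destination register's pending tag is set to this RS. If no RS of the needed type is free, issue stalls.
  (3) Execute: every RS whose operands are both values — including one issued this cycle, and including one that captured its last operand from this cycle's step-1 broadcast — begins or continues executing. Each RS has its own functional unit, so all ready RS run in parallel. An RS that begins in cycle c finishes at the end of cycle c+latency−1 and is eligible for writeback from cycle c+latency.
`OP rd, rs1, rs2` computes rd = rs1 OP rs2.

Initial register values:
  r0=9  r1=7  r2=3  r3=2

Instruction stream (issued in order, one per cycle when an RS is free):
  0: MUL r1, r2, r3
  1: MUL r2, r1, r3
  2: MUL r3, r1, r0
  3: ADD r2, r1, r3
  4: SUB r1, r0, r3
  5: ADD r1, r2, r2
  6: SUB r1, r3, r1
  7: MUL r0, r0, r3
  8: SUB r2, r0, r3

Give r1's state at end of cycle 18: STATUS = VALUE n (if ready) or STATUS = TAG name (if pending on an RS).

STATUS = VALUE -66

c1: issue MUL r1<-Mul1 | r0:9,r1:Mul1,r2:3,r3:2
c2: issue MUL r2<-Mul2 | r0:9,r1:Mul1,r2:Mul2,r3:2
c3: stall | r0:9,r1:Mul1,r2:Mul2,r3:2
c4: stall | r0:9,r1:Mul1,r2:Mul2,r3:2
c5: stall | r0:9,r1:Mul1,r2:Mul2,r3:2
c6: CDB Mul1=6; issue MUL r3<-Mul1 | r0:9,r1:6,r2:Mul2,r3:Mul1
c7: issue ADD r2<-Add1 | r0:9,r1:6,r2:Add1,r3:Mul1
c8: issue SUB r1<-Add2 | r0:9,r1:Add2,r2:Add1,r3:Mul1
c9: stall | r0:9,r1:Add2,r2:Add1,r3:Mul1
c10: stall | r0:9,r1:Add2,r2:Add1,r3:Mul1
c11: CDB Mul1=54; stall | r0:9,r1:Add2,r2:Add1,r3:54
c12: CDB Mul2=12; stall | r0:9,r1:Add2,r2:Add1,r3:54
c13: CDB Add1=60; issue ADD r1<-Add1 | r0:9,r1:Add1,r2:60,r3:54
c14: CDB Add2=-45; issue SUB r1<-Add2 | r0:9,r1:Add2,r2:60,r3:54
c15: CDB Add1=120; issue MUL r0<-Mul1 | r0:Mul1,r1:Add2,r2:60,r3:54
c16: issue SUB r2<-Add1 | r0:Mul1,r1:Add2,r2:Add1,r3:54
c17: CDB Add2=-66 | r0:Mul1,r1:-66,r2:Add1,r3:54
c18: - | r0:Mul1,r1:-66,r2:Add1,r3:54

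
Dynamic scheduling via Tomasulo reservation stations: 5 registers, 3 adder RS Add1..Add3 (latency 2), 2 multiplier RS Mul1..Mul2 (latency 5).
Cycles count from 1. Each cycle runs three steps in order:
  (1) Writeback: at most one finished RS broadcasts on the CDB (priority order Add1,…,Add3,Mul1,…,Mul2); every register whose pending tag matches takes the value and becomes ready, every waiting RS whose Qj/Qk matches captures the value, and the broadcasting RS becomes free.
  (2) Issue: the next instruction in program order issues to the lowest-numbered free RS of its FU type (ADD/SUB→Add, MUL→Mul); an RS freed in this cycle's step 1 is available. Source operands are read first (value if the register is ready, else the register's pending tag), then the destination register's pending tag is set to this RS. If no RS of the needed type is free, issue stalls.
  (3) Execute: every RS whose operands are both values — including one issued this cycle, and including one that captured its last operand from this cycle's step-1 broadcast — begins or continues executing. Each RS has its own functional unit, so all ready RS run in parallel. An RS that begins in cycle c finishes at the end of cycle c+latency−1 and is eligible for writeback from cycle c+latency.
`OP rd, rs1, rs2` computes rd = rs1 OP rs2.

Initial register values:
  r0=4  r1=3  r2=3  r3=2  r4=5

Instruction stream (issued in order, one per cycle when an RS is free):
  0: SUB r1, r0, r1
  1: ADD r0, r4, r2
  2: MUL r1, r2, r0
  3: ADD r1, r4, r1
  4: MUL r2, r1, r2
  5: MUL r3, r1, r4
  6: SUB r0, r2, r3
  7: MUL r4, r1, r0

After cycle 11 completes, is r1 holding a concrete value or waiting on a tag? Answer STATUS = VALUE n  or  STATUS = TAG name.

STATUS = VALUE 29

  c1: issue SUB r1<-Add1  regs: r0:4,r1:Add1,r2:3,r3:2,r4:5
  c2: issue ADD r0<-Add2  regs: r0:Add2,r1:Add1,r2:3,r3:2,r4:5
  c3: CDB Add1=1; issue MUL r1<-Mul1  regs: r0:Add2,r1:Mul1,r2:3,r3:2,r4:5
  c4: CDB Add2=8; issue ADD r1<-Add1  regs: r0:8,r1:Add1,r2:3,r3:2,r4:5
  c5: issue MUL r2<-Mul2  regs: r0:8,r1:Add1,r2:Mul2,r3:2,r4:5
  c6: stall  regs: r0:8,r1:Add1,r2:Mul2,r3:2,r4:5
  c7: stall  regs: r0:8,r1:Add1,r2:Mul2,r3:2,r4:5
  c8: stall  regs: r0:8,r1:Add1,r2:Mul2,r3:2,r4:5
  c9: CDB Mul1=24; issue MUL r3<-Mul1  regs: r0:8,r1:Add1,r2:Mul2,r3:Mul1,r4:5
  c10: issue SUB r0<-Add2  regs: r0:Add2,r1:Add1,r2:Mul2,r3:Mul1,r4:5
  c11: CDB Add1=29; stall  regs: r0:Add2,r1:29,r2:Mul2,r3:Mul1,r4:5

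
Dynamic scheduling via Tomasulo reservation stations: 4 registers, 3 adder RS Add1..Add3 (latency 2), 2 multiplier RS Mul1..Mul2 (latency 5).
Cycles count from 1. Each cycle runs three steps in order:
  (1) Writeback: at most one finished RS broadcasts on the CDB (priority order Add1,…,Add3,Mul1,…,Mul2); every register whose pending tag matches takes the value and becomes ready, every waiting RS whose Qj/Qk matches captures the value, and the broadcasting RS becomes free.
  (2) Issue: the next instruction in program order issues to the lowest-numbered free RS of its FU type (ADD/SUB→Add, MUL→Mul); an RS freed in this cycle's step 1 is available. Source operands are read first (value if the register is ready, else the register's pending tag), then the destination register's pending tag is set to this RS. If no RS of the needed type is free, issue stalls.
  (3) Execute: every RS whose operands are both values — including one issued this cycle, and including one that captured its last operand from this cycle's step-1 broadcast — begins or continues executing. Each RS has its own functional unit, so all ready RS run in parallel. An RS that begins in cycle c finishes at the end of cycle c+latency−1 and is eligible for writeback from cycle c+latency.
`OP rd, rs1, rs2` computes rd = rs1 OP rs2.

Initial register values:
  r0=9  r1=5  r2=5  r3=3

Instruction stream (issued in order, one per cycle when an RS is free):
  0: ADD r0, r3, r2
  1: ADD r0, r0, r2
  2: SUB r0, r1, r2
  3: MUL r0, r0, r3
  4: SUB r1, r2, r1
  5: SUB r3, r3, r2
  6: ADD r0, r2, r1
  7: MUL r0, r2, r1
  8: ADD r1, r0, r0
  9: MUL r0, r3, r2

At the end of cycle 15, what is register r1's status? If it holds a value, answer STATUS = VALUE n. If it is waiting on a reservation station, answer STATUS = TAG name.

cycle 1: issue ADD r0<-Add1 // r0:Add1,r1:5,r2:5,r3:3
cycle 2: issue ADD r0<-Add2 // r0:Add2,r1:5,r2:5,r3:3
cycle 3: CDB Add1=8; issue SUB r0<-Add1 // r0:Add1,r1:5,r2:5,r3:3
cycle 4: issue MUL r0<-Mul1 // r0:Mul1,r1:5,r2:5,r3:3
cycle 5: CDB Add1=0; issue SUB r1<-Add1 // r0:Mul1,r1:Add1,r2:5,r3:3
cycle 6: CDB Add2=13; issue SUB r3<-Add2 // r0:Mul1,r1:Add1,r2:5,r3:Add2
cycle 7: CDB Add1=0; issue ADD r0<-Add1 // r0:Add1,r1:0,r2:5,r3:Add2
cycle 8: CDB Add2=-2; issue MUL r0<-Mul2 // r0:Mul2,r1:0,r2:5,r3:-2
cycle 9: CDB Add1=5; issue ADD r1<-Add1 // r0:Mul2,r1:Add1,r2:5,r3:-2
cycle 10: CDB Mul1=0; issue MUL r0<-Mul1 // r0:Mul1,r1:Add1,r2:5,r3:-2
cycle 11: - // r0:Mul1,r1:Add1,r2:5,r3:-2
cycle 12: - // r0:Mul1,r1:Add1,r2:5,r3:-2
cycle 13: CDB Mul2=0 // r0:Mul1,r1:Add1,r2:5,r3:-2
cycle 14: - // r0:Mul1,r1:Add1,r2:5,r3:-2
cycle 15: CDB Add1=0 // r0:Mul1,r1:0,r2:5,r3:-2

STATUS = VALUE 0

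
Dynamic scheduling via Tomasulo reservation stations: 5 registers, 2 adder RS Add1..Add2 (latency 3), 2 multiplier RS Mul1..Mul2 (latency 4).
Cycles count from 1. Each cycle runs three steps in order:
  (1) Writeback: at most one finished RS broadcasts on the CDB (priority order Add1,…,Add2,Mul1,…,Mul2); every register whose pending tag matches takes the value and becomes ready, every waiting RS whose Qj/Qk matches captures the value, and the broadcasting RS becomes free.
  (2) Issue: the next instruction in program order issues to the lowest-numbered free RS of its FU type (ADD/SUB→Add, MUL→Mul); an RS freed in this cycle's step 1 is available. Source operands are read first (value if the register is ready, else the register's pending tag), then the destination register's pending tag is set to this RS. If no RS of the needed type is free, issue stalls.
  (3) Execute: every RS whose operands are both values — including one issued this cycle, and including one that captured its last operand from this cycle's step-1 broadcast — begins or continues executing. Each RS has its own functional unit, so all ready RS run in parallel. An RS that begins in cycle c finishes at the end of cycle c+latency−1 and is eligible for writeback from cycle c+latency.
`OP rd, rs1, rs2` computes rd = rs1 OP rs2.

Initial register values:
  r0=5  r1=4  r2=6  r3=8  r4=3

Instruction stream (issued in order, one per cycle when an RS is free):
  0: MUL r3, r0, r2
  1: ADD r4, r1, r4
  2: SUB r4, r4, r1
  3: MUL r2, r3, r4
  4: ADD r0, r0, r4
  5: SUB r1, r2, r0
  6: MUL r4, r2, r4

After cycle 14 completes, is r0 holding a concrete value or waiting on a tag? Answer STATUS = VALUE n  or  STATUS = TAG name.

STATUS = VALUE 8

  c1: issue MUL r3<-Mul1  regs: r0:5,r1:4,r2:6,r3:Mul1,r4:3
  c2: issue ADD r4<-Add1  regs: r0:5,r1:4,r2:6,r3:Mul1,r4:Add1
  c3: issue SUB r4<-Add2  regs: r0:5,r1:4,r2:6,r3:Mul1,r4:Add2
  c4: issue MUL r2<-Mul2  regs: r0:5,r1:4,r2:Mul2,r3:Mul1,r4:Add2
  c5: CDB Add1=7; issue ADD r0<-Add1  regs: r0:Add1,r1:4,r2:Mul2,r3:Mul1,r4:Add2
  c6: CDB Mul1=30; stall  regs: r0:Add1,r1:4,r2:Mul2,r3:30,r4:Add2
  c7: stall  regs: r0:Add1,r1:4,r2:Mul2,r3:30,r4:Add2
  c8: CDB Add2=3; issue SUB r1<-Add2  regs: r0:Add1,r1:Add2,r2:Mul2,r3:30,r4:3
  c9: issue MUL r4<-Mul1  regs: r0:Add1,r1:Add2,r2:Mul2,r3:30,r4:Mul1
  c10: -  regs: r0:Add1,r1:Add2,r2:Mul2,r3:30,r4:Mul1
  c11: CDB Add1=8  regs: r0:8,r1:Add2,r2:Mul2,r3:30,r4:Mul1
  c12: CDB Mul2=90  regs: r0:8,r1:Add2,r2:90,r3:30,r4:Mul1
  c13: -  regs: r0:8,r1:Add2,r2:90,r3:30,r4:Mul1
  c14: -  regs: r0:8,r1:Add2,r2:90,r3:30,r4:Mul1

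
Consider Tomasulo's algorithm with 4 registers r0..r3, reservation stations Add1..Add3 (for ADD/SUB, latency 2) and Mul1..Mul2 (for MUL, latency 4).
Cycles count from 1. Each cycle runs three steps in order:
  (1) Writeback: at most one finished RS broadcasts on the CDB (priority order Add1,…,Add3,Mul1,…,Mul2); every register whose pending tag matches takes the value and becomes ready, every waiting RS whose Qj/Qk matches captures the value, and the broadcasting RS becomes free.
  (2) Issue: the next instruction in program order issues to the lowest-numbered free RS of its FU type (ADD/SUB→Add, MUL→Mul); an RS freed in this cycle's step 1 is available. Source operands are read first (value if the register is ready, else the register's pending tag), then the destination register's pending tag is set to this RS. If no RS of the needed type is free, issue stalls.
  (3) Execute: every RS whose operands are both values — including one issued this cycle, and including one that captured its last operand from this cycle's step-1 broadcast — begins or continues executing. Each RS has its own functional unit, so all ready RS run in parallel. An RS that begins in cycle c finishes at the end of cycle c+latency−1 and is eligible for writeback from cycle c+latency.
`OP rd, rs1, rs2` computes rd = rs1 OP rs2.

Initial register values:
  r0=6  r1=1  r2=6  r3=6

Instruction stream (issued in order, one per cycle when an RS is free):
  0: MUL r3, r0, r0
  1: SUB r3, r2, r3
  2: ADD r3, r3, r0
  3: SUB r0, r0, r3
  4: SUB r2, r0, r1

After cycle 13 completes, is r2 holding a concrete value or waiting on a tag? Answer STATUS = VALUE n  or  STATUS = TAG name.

cycle 1: issue MUL r3<-Mul1 // r0:6,r1:1,r2:6,r3:Mul1
cycle 2: issue SUB r3<-Add1 // r0:6,r1:1,r2:6,r3:Add1
cycle 3: issue ADD r3<-Add2 // r0:6,r1:1,r2:6,r3:Add2
cycle 4: issue SUB r0<-Add3 // r0:Add3,r1:1,r2:6,r3:Add2
cycle 5: CDB Mul1=36; stall // r0:Add3,r1:1,r2:6,r3:Add2
cycle 6: stall // r0:Add3,r1:1,r2:6,r3:Add2
cycle 7: CDB Add1=-30; issue SUB r2<-Add1 // r0:Add3,r1:1,r2:Add1,r3:Add2
cycle 8: - // r0:Add3,r1:1,r2:Add1,r3:Add2
cycle 9: CDB Add2=-24 // r0:Add3,r1:1,r2:Add1,r3:-24
cycle 10: - // r0:Add3,r1:1,r2:Add1,r3:-24
cycle 11: CDB Add3=30 // r0:30,r1:1,r2:Add1,r3:-24
cycle 12: - // r0:30,r1:1,r2:Add1,r3:-24
cycle 13: CDB Add1=29 // r0:30,r1:1,r2:29,r3:-24

STATUS = VALUE 29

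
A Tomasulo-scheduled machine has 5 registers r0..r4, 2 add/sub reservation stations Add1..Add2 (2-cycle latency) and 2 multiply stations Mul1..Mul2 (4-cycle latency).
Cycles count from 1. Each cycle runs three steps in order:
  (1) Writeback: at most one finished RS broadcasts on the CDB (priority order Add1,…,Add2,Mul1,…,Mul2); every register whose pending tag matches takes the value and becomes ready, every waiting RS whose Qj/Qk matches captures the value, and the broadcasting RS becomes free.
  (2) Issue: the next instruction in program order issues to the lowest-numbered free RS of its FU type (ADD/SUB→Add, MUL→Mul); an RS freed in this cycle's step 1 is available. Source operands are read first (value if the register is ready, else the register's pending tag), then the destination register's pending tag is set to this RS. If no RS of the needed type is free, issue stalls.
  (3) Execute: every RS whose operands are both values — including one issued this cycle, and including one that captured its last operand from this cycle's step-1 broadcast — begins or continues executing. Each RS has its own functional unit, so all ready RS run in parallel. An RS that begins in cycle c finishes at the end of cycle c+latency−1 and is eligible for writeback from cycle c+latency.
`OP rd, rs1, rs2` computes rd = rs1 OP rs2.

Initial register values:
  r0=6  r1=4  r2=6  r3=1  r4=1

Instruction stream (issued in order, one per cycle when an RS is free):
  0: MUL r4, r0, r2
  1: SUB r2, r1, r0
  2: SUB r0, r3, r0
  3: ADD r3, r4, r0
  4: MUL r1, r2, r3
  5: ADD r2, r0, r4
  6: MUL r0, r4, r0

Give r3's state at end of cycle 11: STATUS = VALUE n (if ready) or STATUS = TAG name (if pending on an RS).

STATUS = VALUE 31

c1: issue MUL r4<-Mul1 | r0:6,r1:4,r2:6,r3:1,r4:Mul1
c2: issue SUB r2<-Add1 | r0:6,r1:4,r2:Add1,r3:1,r4:Mul1
c3: issue SUB r0<-Add2 | r0:Add2,r1:4,r2:Add1,r3:1,r4:Mul1
c4: CDB Add1=-2; issue ADD r3<-Add1 | r0:Add2,r1:4,r2:-2,r3:Add1,r4:Mul1
c5: CDB Add2=-5; issue MUL r1<-Mul2 | r0:-5,r1:Mul2,r2:-2,r3:Add1,r4:Mul1
c6: CDB Mul1=36; issue ADD r2<-Add2 | r0:-5,r1:Mul2,r2:Add2,r3:Add1,r4:36
c7: issue MUL r0<-Mul1 | r0:Mul1,r1:Mul2,r2:Add2,r3:Add1,r4:36
c8: CDB Add1=31 | r0:Mul1,r1:Mul2,r2:Add2,r3:31,r4:36
c9: CDB Add2=31 | r0:Mul1,r1:Mul2,r2:31,r3:31,r4:36
c10: - | r0:Mul1,r1:Mul2,r2:31,r3:31,r4:36
c11: CDB Mul1=-180 | r0:-180,r1:Mul2,r2:31,r3:31,r4:36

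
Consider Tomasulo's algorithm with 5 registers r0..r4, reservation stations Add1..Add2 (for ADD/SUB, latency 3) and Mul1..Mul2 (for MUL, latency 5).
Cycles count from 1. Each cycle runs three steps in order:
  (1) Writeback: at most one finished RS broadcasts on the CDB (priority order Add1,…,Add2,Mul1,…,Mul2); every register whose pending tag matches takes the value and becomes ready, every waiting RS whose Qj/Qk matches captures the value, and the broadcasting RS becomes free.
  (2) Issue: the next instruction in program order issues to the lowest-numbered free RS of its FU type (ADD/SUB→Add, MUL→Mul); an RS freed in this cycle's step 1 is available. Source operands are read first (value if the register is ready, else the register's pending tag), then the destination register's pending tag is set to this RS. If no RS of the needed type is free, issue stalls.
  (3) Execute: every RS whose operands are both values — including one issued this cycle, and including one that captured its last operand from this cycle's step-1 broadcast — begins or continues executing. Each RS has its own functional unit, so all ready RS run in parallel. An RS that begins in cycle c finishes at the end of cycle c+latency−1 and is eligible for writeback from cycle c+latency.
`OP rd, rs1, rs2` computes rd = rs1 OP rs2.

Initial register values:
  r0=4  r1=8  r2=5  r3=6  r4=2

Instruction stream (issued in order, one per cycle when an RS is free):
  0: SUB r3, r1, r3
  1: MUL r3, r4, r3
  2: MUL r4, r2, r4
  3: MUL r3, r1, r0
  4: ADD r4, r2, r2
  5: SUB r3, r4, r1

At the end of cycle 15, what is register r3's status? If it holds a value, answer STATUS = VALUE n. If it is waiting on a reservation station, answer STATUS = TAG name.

STATUS = VALUE 2

cycle 1: issue SUB r3<-Add1 // r0:4,r1:8,r2:5,r3:Add1,r4:2
cycle 2: issue MUL r3<-Mul1 // r0:4,r1:8,r2:5,r3:Mul1,r4:2
cycle 3: issue MUL r4<-Mul2 // r0:4,r1:8,r2:5,r3:Mul1,r4:Mul2
cycle 4: CDB Add1=2; stall // r0:4,r1:8,r2:5,r3:Mul1,r4:Mul2
cycle 5: stall // r0:4,r1:8,r2:5,r3:Mul1,r4:Mul2
cycle 6: stall // r0:4,r1:8,r2:5,r3:Mul1,r4:Mul2
cycle 7: stall // r0:4,r1:8,r2:5,r3:Mul1,r4:Mul2
cycle 8: CDB Mul2=10; issue MUL r3<-Mul2 // r0:4,r1:8,r2:5,r3:Mul2,r4:10
cycle 9: CDB Mul1=4; issue ADD r4<-Add1 // r0:4,r1:8,r2:5,r3:Mul2,r4:Add1
cycle 10: issue SUB r3<-Add2 // r0:4,r1:8,r2:5,r3:Add2,r4:Add1
cycle 11: - // r0:4,r1:8,r2:5,r3:Add2,r4:Add1
cycle 12: CDB Add1=10 // r0:4,r1:8,r2:5,r3:Add2,r4:10
cycle 13: CDB Mul2=32 // r0:4,r1:8,r2:5,r3:Add2,r4:10
cycle 14: - // r0:4,r1:8,r2:5,r3:Add2,r4:10
cycle 15: CDB Add2=2 // r0:4,r1:8,r2:5,r3:2,r4:10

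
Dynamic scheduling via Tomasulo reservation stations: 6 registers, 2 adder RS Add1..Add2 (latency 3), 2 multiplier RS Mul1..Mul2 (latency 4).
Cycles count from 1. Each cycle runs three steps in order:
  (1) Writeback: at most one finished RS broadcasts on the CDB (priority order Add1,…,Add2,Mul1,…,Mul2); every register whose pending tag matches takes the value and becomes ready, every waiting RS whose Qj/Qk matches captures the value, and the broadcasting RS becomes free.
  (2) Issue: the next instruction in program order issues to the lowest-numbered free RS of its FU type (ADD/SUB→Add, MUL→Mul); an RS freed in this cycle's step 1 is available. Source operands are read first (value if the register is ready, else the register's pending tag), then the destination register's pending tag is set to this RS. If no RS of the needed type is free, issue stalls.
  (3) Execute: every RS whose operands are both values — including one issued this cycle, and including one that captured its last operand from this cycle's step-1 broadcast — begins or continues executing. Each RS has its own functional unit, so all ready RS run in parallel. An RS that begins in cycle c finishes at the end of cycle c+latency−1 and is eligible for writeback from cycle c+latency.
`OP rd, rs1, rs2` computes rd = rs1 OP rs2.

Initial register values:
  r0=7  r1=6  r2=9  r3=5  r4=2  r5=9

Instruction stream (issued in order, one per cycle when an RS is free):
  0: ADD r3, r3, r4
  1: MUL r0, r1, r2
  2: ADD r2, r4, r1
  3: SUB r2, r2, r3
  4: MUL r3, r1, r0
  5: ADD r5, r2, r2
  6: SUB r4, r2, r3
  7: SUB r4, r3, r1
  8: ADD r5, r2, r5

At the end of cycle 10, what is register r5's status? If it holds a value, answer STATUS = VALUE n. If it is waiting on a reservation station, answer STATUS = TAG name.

cycle 1: issue ADD r3<-Add1 // r0:7,r1:6,r2:9,r3:Add1,r4:2,r5:9
cycle 2: issue MUL r0<-Mul1 // r0:Mul1,r1:6,r2:9,r3:Add1,r4:2,r5:9
cycle 3: issue ADD r2<-Add2 // r0:Mul1,r1:6,r2:Add2,r3:Add1,r4:2,r5:9
cycle 4: CDB Add1=7; issue SUB r2<-Add1 // r0:Mul1,r1:6,r2:Add1,r3:7,r4:2,r5:9
cycle 5: issue MUL r3<-Mul2 // r0:Mul1,r1:6,r2:Add1,r3:Mul2,r4:2,r5:9
cycle 6: CDB Add2=8; issue ADD r5<-Add2 // r0:Mul1,r1:6,r2:Add1,r3:Mul2,r4:2,r5:Add2
cycle 7: CDB Mul1=54; stall // r0:54,r1:6,r2:Add1,r3:Mul2,r4:2,r5:Add2
cycle 8: stall // r0:54,r1:6,r2:Add1,r3:Mul2,r4:2,r5:Add2
cycle 9: CDB Add1=1; issue SUB r4<-Add1 // r0:54,r1:6,r2:1,r3:Mul2,r4:Add1,r5:Add2
cycle 10: stall // r0:54,r1:6,r2:1,r3:Mul2,r4:Add1,r5:Add2

STATUS = TAG Add2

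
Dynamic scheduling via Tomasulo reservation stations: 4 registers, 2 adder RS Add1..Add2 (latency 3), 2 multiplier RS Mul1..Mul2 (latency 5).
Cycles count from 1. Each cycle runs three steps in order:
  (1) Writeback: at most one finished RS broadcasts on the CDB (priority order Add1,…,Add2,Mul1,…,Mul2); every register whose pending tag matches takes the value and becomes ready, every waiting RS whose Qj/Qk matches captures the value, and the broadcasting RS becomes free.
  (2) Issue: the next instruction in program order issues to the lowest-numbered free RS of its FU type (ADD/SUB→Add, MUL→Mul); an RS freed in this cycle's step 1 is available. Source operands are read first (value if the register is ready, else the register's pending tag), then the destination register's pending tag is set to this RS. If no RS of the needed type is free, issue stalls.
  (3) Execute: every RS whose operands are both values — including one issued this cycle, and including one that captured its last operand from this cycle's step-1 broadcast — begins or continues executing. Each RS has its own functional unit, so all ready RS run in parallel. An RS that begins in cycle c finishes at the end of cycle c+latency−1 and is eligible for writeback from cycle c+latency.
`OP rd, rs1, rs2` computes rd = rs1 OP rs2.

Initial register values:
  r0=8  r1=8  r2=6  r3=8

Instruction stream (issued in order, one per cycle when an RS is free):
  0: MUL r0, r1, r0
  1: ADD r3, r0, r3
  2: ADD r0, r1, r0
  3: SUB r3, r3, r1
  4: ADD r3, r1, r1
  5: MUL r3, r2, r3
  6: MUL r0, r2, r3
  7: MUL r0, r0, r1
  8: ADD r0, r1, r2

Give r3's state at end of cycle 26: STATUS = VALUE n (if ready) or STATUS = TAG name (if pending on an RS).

STATUS = VALUE 96

c1: issue MUL r0<-Mul1 | r0:Mul1,r1:8,r2:6,r3:8
c2: issue ADD r3<-Add1 | r0:Mul1,r1:8,r2:6,r3:Add1
c3: issue ADD r0<-Add2 | r0:Add2,r1:8,r2:6,r3:Add1
c4: stall | r0:Add2,r1:8,r2:6,r3:Add1
c5: stall | r0:Add2,r1:8,r2:6,r3:Add1
c6: CDB Mul1=64; stall | r0:Add2,r1:8,r2:6,r3:Add1
c7: stall | r0:Add2,r1:8,r2:6,r3:Add1
c8: stall | r0:Add2,r1:8,r2:6,r3:Add1
c9: CDB Add1=72; issue SUB r3<-Add1 | r0:Add2,r1:8,r2:6,r3:Add1
c10: CDB Add2=72; issue ADD r3<-Add2 | r0:72,r1:8,r2:6,r3:Add2
c11: issue MUL r3<-Mul1 | r0:72,r1:8,r2:6,r3:Mul1
c12: CDB Add1=64; issue MUL r0<-Mul2 | r0:Mul2,r1:8,r2:6,r3:Mul1
c13: CDB Add2=16; stall | r0:Mul2,r1:8,r2:6,r3:Mul1
c14: stall | r0:Mul2,r1:8,r2:6,r3:Mul1
c15: stall | r0:Mul2,r1:8,r2:6,r3:Mul1
c16: stall | r0:Mul2,r1:8,r2:6,r3:Mul1
c17: stall | r0:Mul2,r1:8,r2:6,r3:Mul1
c18: CDB Mul1=96; issue MUL r0<-Mul1 | r0:Mul1,r1:8,r2:6,r3:96
c19: issue ADD r0<-Add1 | r0:Add1,r1:8,r2:6,r3:96
c20: - | r0:Add1,r1:8,r2:6,r3:96
c21: - | r0:Add1,r1:8,r2:6,r3:96
c22: CDB Add1=14 | r0:14,r1:8,r2:6,r3:96
c23: CDB Mul2=576 | r0:14,r1:8,r2:6,r3:96
c24: - | r0:14,r1:8,r2:6,r3:96
c25: - | r0:14,r1:8,r2:6,r3:96
c26: - | r0:14,r1:8,r2:6,r3:96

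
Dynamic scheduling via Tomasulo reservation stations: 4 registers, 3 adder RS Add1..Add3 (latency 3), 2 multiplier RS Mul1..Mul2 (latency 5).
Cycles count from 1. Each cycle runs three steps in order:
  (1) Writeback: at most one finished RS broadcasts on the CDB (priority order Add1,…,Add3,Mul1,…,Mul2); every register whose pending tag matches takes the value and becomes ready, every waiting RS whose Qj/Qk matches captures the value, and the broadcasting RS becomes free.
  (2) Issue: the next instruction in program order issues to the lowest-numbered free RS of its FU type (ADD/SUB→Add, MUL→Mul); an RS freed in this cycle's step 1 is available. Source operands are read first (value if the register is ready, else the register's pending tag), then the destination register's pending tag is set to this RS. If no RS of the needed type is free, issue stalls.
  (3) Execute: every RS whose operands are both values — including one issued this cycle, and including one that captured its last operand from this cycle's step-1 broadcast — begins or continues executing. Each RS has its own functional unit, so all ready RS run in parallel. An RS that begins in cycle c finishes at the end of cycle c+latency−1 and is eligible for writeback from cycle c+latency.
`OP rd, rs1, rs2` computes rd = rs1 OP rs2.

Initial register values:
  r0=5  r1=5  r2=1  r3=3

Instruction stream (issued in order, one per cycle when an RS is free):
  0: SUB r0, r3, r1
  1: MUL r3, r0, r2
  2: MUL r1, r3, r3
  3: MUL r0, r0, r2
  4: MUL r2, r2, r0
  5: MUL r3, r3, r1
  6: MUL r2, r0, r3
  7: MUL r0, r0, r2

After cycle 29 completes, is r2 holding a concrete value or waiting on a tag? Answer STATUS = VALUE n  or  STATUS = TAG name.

STATUS = VALUE 16

cycle 1: issue SUB r0<-Add1 // r0:Add1,r1:5,r2:1,r3:3
cycle 2: issue MUL r3<-Mul1 // r0:Add1,r1:5,r2:1,r3:Mul1
cycle 3: issue MUL r1<-Mul2 // r0:Add1,r1:Mul2,r2:1,r3:Mul1
cycle 4: CDB Add1=-2; stall // r0:-2,r1:Mul2,r2:1,r3:Mul1
cycle 5: stall // r0:-2,r1:Mul2,r2:1,r3:Mul1
cycle 6: stall // r0:-2,r1:Mul2,r2:1,r3:Mul1
cycle 7: stall // r0:-2,r1:Mul2,r2:1,r3:Mul1
cycle 8: stall // r0:-2,r1:Mul2,r2:1,r3:Mul1
cycle 9: CDB Mul1=-2; issue MUL r0<-Mul1 // r0:Mul1,r1:Mul2,r2:1,r3:-2
cycle 10: stall // r0:Mul1,r1:Mul2,r2:1,r3:-2
cycle 11: stall // r0:Mul1,r1:Mul2,r2:1,r3:-2
cycle 12: stall // r0:Mul1,r1:Mul2,r2:1,r3:-2
cycle 13: stall // r0:Mul1,r1:Mul2,r2:1,r3:-2
cycle 14: CDB Mul1=-2; issue MUL r2<-Mul1 // r0:-2,r1:Mul2,r2:Mul1,r3:-2
cycle 15: CDB Mul2=4; issue MUL r3<-Mul2 // r0:-2,r1:4,r2:Mul1,r3:Mul2
cycle 16: stall // r0:-2,r1:4,r2:Mul1,r3:Mul2
cycle 17: stall // r0:-2,r1:4,r2:Mul1,r3:Mul2
cycle 18: stall // r0:-2,r1:4,r2:Mul1,r3:Mul2
cycle 19: CDB Mul1=-2; issue MUL r2<-Mul1 // r0:-2,r1:4,r2:Mul1,r3:Mul2
cycle 20: CDB Mul2=-8; issue MUL r0<-Mul2 // r0:Mul2,r1:4,r2:Mul1,r3:-8
cycle 21: - // r0:Mul2,r1:4,r2:Mul1,r3:-8
cycle 22: - // r0:Mul2,r1:4,r2:Mul1,r3:-8
cycle 23: - // r0:Mul2,r1:4,r2:Mul1,r3:-8
cycle 24: - // r0:Mul2,r1:4,r2:Mul1,r3:-8
cycle 25: CDB Mul1=16 // r0:Mul2,r1:4,r2:16,r3:-8
cycle 26: - // r0:Mul2,r1:4,r2:16,r3:-8
cycle 27: - // r0:Mul2,r1:4,r2:16,r3:-8
cycle 28: - // r0:Mul2,r1:4,r2:16,r3:-8
cycle 29: - // r0:Mul2,r1:4,r2:16,r3:-8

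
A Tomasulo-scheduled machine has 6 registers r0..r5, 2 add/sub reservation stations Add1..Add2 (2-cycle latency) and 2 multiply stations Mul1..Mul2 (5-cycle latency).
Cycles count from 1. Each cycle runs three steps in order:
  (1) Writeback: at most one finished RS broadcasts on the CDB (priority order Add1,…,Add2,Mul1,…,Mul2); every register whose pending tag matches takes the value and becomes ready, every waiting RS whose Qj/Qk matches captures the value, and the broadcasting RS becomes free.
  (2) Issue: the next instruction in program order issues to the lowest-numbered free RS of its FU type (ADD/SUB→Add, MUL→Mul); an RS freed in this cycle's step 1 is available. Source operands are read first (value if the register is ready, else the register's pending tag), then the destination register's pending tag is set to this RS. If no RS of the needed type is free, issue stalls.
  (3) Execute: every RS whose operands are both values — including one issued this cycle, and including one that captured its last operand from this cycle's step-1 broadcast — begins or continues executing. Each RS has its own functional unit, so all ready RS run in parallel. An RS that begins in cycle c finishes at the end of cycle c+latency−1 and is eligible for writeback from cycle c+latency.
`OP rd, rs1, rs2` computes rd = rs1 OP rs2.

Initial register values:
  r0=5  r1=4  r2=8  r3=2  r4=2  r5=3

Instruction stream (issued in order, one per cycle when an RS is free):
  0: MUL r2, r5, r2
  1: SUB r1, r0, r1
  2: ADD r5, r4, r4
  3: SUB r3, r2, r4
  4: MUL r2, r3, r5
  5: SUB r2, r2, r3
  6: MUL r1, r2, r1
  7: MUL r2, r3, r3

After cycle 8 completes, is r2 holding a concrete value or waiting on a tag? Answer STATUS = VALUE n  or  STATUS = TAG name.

STATUS = TAG Add2

cycle 1: issue MUL r2<-Mul1 // r0:5,r1:4,r2:Mul1,r3:2,r4:2,r5:3
cycle 2: issue SUB r1<-Add1 // r0:5,r1:Add1,r2:Mul1,r3:2,r4:2,r5:3
cycle 3: issue ADD r5<-Add2 // r0:5,r1:Add1,r2:Mul1,r3:2,r4:2,r5:Add2
cycle 4: CDB Add1=1; issue SUB r3<-Add1 // r0:5,r1:1,r2:Mul1,r3:Add1,r4:2,r5:Add2
cycle 5: CDB Add2=4; issue MUL r2<-Mul2 // r0:5,r1:1,r2:Mul2,r3:Add1,r4:2,r5:4
cycle 6: CDB Mul1=24; issue SUB r2<-Add2 // r0:5,r1:1,r2:Add2,r3:Add1,r4:2,r5:4
cycle 7: issue MUL r1<-Mul1 // r0:5,r1:Mul1,r2:Add2,r3:Add1,r4:2,r5:4
cycle 8: CDB Add1=22; stall // r0:5,r1:Mul1,r2:Add2,r3:22,r4:2,r5:4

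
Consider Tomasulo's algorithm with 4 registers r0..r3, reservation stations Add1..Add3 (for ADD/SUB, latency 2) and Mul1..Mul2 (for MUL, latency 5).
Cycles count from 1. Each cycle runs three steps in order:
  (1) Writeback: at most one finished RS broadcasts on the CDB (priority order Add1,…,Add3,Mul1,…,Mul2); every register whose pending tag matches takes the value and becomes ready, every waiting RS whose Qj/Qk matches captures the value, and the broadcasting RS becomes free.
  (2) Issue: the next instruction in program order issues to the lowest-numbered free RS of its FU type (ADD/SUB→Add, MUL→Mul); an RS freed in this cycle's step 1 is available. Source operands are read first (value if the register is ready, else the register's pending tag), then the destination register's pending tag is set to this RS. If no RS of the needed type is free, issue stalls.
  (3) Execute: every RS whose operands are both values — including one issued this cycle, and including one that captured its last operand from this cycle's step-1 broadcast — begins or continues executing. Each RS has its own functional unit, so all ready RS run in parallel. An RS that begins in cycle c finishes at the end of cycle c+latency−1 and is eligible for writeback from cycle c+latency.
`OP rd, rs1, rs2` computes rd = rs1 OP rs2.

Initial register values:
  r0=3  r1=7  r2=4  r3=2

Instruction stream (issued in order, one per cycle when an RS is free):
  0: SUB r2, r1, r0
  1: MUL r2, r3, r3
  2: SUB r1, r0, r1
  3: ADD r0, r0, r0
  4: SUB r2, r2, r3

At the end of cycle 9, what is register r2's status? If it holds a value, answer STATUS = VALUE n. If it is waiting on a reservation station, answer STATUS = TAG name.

cycle 1: issue SUB r2<-Add1 // r0:3,r1:7,r2:Add1,r3:2
cycle 2: issue MUL r2<-Mul1 // r0:3,r1:7,r2:Mul1,r3:2
cycle 3: CDB Add1=4; issue SUB r1<-Add1 // r0:3,r1:Add1,r2:Mul1,r3:2
cycle 4: issue ADD r0<-Add2 // r0:Add2,r1:Add1,r2:Mul1,r3:2
cycle 5: CDB Add1=-4; issue SUB r2<-Add1 // r0:Add2,r1:-4,r2:Add1,r3:2
cycle 6: CDB Add2=6 // r0:6,r1:-4,r2:Add1,r3:2
cycle 7: CDB Mul1=4 // r0:6,r1:-4,r2:Add1,r3:2
cycle 8: - // r0:6,r1:-4,r2:Add1,r3:2
cycle 9: CDB Add1=2 // r0:6,r1:-4,r2:2,r3:2

STATUS = VALUE 2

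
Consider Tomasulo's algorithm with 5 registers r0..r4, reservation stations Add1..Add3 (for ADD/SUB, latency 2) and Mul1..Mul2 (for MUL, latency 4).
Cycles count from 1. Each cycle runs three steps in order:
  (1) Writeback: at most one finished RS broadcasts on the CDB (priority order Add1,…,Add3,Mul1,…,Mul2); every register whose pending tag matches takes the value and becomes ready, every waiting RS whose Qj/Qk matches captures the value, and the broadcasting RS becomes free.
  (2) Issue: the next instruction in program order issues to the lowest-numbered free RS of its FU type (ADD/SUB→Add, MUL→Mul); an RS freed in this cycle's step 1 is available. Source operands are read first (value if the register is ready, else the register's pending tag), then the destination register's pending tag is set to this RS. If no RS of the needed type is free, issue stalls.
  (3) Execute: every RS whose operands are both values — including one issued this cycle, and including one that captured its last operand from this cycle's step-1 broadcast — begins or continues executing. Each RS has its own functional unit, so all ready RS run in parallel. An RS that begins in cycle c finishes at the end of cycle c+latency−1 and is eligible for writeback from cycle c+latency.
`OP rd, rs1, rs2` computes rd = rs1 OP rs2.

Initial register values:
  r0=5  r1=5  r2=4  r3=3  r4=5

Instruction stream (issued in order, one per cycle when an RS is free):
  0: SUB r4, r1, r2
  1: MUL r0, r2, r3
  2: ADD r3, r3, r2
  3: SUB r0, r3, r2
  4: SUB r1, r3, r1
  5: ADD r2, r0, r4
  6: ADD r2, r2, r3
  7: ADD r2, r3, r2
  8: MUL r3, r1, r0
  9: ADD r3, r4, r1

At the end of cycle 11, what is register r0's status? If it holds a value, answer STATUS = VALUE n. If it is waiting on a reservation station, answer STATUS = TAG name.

STATUS = VALUE 3

c1: issue SUB r4<-Add1 | r0:5,r1:5,r2:4,r3:3,r4:Add1
c2: issue MUL r0<-Mul1 | r0:Mul1,r1:5,r2:4,r3:3,r4:Add1
c3: CDB Add1=1; issue ADD r3<-Add1 | r0:Mul1,r1:5,r2:4,r3:Add1,r4:1
c4: issue SUB r0<-Add2 | r0:Add2,r1:5,r2:4,r3:Add1,r4:1
c5: CDB Add1=7; issue SUB r1<-Add1 | r0:Add2,r1:Add1,r2:4,r3:7,r4:1
c6: CDB Mul1=12; issue ADD r2<-Add3 | r0:Add2,r1:Add1,r2:Add3,r3:7,r4:1
c7: CDB Add1=2; issue ADD r2<-Add1 | r0:Add2,r1:2,r2:Add1,r3:7,r4:1
c8: CDB Add2=3; issue ADD r2<-Add2 | r0:3,r1:2,r2:Add2,r3:7,r4:1
c9: issue MUL r3<-Mul1 | r0:3,r1:2,r2:Add2,r3:Mul1,r4:1
c10: CDB Add3=4; issue ADD r3<-Add3 | r0:3,r1:2,r2:Add2,r3:Add3,r4:1
c11: - | r0:3,r1:2,r2:Add2,r3:Add3,r4:1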